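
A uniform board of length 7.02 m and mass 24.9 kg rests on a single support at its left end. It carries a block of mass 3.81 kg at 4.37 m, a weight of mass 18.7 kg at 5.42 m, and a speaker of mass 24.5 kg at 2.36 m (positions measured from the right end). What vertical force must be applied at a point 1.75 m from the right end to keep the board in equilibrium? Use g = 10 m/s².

About the left end:
Beam weight: 24.9 × 10 = 249 N down at 3.51 m → arm 3.51 m, τ = 249 × 3.51 = 874 N·m clockwise.
Block: 3.81 × 10 = 38.1 N down at 4.37 m → arm 2.65 m, τ = 38.1 × 2.65 = 101 N·m clockwise.
Weight: 18.7 × 10 = 187 N down at 5.42 m → arm 1.6 m, τ = 187 × 1.6 = 299.2 N·m clockwise.
Speaker: 24.5 × 10 = 245 N down at 2.36 m → arm 4.66 m, τ = 245 × 4.66 = 1142 N·m clockwise.
Net moment of the loads = 2416 N·m clockwise.
The upward force F acts at a point 1.75 m from the right end, arm 5.27 m, giving F × 5.27 counterclockwise.
Setting net torque to zero: F × 5.27 = 2416 → F = 2416 / 5.27 = 458 N.

F ≈ 458 N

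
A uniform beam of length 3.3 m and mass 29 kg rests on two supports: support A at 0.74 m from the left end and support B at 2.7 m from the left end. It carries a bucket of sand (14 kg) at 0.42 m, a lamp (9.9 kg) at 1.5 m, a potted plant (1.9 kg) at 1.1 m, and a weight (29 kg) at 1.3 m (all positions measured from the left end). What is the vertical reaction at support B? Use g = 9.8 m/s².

Take moments about support A.
Beam weight: 29 × 9.8 = 284.2 N down at 1.65 m → arm 0.91 m, τ = 284.2 × 0.91 = 258.6 N·m clockwise.
Bucket of sand: 14 × 9.8 = 137.2 N down at 0.42 m → arm 0.32 m, τ = 137.2 × 0.32 = 43.9 N·m counterclockwise.
Lamp: 9.9 × 9.8 = 97.02 N down at 1.5 m → arm 0.76 m, τ = 97.02 × 0.76 = 73.74 N·m clockwise.
Potted plant: 1.9 × 9.8 = 18.62 N down at 1.1 m → arm 0.36 m, τ = 18.62 × 0.36 = 6.703 N·m clockwise.
Weight: 29 × 9.8 = 284.2 N down at 1.3 m → arm 0.56 m, τ = 284.2 × 0.56 = 159.2 N·m clockwise.
Net load moment about support A = 454.3 N·m clockwise.
Reaction R at support B is upward at 2.7 m, arm 1.96 m → moment R × 1.96 counterclockwise.
For rotational equilibrium, R × 1.96 = 454.3, so R = 232 N.

R_B ≈ 232 N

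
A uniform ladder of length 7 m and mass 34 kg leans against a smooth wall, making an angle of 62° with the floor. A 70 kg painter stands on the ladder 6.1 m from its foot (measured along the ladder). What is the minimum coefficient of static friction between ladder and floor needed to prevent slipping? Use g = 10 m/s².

Choose the foot of the ladder as the axis so the floor normal and friction both act there and drop out.
Ladder weight 34×10 = 340 N acts at 3.5 m along the ladder; its horizontal arm is 3.5·cos62° = 1.643 m → τ = 558.6 N·m clockwise.
Painter: 70×10 = 700 N at 6.1 m → arm 2.864 m → τ = 2005 N·m clockwise.
Wall normal N acts horizontally at the top; its moment arm is the height L sinθ = 7·sin62° = 6.181 m, counterclockwise.
Setting net torque to zero: N × 6.181 = 2564 → N = 414.8 N.
ΣFx = 0 ⇒ f = N_wall = 414.8 N. ΣFy = 0 ⇒ N_floor = 1040 N.
μ_min = f / N_floor = 414.8 / 1040 = 0.399.

μ_min ≈ 0.399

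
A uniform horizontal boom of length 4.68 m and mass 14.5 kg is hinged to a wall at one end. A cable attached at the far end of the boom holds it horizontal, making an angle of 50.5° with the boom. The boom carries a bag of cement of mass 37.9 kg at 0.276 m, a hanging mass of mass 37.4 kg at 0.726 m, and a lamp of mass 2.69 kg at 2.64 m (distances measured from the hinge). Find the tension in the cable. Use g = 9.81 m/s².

T ≈ 214 N

Taking torques about the hinge:
Beam weight: 14.5 × 9.81 = 142.2 N down at 2.34 m → arm 2.34 m, τ = 142.2 × 2.34 = 332.7 N·m clockwise.
Bag of cement: 37.9 × 9.81 = 371.8 N down at 0.276 m → arm 0.276 m, τ = 371.8 × 0.276 = 102.6 N·m clockwise.
Hanging mass: 37.4 × 9.81 = 366.9 N down at 0.726 m → arm 0.726 m, τ = 366.9 × 0.726 = 266.4 N·m clockwise.
Lamp: 2.69 × 9.81 = 26.39 N down at 2.64 m → arm 2.64 m, τ = 26.39 × 2.64 = 69.67 N·m clockwise.
Total clockwise load moment = 771.4 N·m.
The cable tension T acts at 4.68 m; only its component perpendicular to the boom, T sinθ, produces torque. sin 50.5° = 0.7716.
For rotational equilibrium, T × 4.68 × 0.7716 = 771.4, so T = 771.4 / 3.611 = 214 N.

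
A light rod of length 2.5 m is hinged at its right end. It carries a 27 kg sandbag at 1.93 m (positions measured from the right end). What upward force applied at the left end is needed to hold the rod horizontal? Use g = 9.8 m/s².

F ≈ 204 N

Choose the right end as the axis so the unknown pivot reaction has zero arm there.
Sandbag: 27 × 9.8 = 264.6 N down at 1.93 m → arm 1.93 m, τ = 264.6 × 1.93 = 510.7 N·m counterclockwise.
Net moment of the loads = 510.7 N·m counterclockwise.
The upward force F acts at the left end, arm 2.5 m, giving F × 2.5 clockwise.
Balancing moments: F × 2.5 = 510.7, giving F = 510.7 / 2.5 = 204 N.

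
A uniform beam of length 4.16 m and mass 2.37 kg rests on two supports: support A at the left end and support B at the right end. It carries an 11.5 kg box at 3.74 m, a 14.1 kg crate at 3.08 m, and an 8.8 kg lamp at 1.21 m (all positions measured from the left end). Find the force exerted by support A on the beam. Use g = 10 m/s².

Taking torques about support B:
Beam weight: 2.37 × 10 = 23.7 N down at 2.08 m → arm 2.08 m, τ = 23.7 × 2.08 = 49.3 N·m counterclockwise.
Box: 11.5 × 10 = 115 N down at 3.74 m → arm 0.42 m, τ = 115 × 0.42 = 48.3 N·m counterclockwise.
Crate: 14.1 × 10 = 141 N down at 3.08 m → arm 1.08 m, τ = 141 × 1.08 = 152.3 N·m counterclockwise.
Lamp: 8.8 × 10 = 88 N down at 1.21 m → arm 2.95 m, τ = 88 × 2.95 = 259.6 N·m counterclockwise.
Net load moment about support B = 509.5 N·m counterclockwise.
Reaction R at support A is upward at 0 m, arm 4.16 m → moment R × 4.16 clockwise.
Setting net torque to zero: R × 4.16 = 509.5 → R = 122 N.

R_A ≈ 122 N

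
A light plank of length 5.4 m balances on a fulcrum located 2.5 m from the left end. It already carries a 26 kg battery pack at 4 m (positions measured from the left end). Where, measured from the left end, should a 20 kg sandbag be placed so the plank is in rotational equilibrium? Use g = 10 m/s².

x ≈ 0.55 m from the left end

About the fulcrum (at 2.5 m from the left end):
Battery pack: 26 × 10 = 260 N down at 4 m → arm 1.5 m, τ = 260 × 1.5 = 390 N·m clockwise.
Net moment of existing loads = 390 N·m clockwise.
The sandbag weighs 20 × 10 = 200 N and must supply an equal counterclockwise moment, so its lever arm about the fulcrum is 390 / 200 = 1.95 m.
That puts it at 2.5 − 1.95 = 0.55 m from the left end.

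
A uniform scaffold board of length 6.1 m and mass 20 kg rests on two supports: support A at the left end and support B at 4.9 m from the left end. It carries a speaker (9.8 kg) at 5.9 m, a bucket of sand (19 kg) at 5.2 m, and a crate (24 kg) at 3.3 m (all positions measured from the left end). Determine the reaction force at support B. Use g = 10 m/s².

Take moments about support A.
Beam weight: 20 × 10 = 200 N down at 3.05 m → arm 3.05 m, τ = 200 × 3.05 = 610 N·m clockwise.
Speaker: 9.8 × 10 = 98 N down at 5.9 m → arm 5.9 m, τ = 98 × 5.9 = 578.2 N·m clockwise.
Bucket of sand: 19 × 10 = 190 N down at 5.2 m → arm 5.2 m, τ = 190 × 5.2 = 988 N·m clockwise.
Crate: 24 × 10 = 240 N down at 3.3 m → arm 3.3 m, τ = 240 × 3.3 = 792 N·m clockwise.
Net load moment about support A = 2968 N·m clockwise.
Reaction R at support B is upward at 4.9 m, arm 4.9 m → moment R × 4.9 counterclockwise.
Balancing moments: R × 4.9 = 2968, giving R = 606 N.

R_B ≈ 606 N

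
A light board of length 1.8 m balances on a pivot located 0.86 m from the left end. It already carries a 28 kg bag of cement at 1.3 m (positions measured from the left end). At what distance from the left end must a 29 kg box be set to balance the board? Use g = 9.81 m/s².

x ≈ 0.435 m from the left end

Take moments about the pivot (at 0.86 m from the left end).
Bag of cement: 28 × 9.81 = 274.7 N down at 1.3 m → arm 0.44 m, τ = 274.7 × 0.44 = 120.9 N·m clockwise.
Net moment of existing loads = 120.9 N·m clockwise.
The box weighs 29 × 9.81 = 284.5 N and must supply an equal counterclockwise moment, so its lever arm about the pivot is 120.9 / 284.5 = 0.425 m.
That puts it at 0.86 − 0.425 = 0.435 m from the left end.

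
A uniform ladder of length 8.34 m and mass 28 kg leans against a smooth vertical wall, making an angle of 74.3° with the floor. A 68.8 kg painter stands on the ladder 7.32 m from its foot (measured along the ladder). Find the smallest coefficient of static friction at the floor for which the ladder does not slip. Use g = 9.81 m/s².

About the foot of the ladder:
Ladder weight 28×9.81 = 274.7 N acts at 4.17 m along the ladder; its horizontal arm is 4.17·cos74.3° = 1.128 m → τ = 309.9 N·m clockwise.
Painter: 68.8×9.81 = 674.9 N at 7.32 m → arm 1.981 m → τ = 1337 N·m clockwise.
Wall normal N acts horizontally at the top; its moment arm is the height L sinθ = 8.34·sin74.3° = 8.029 m, counterclockwise.
Στ = 0 ⇒ N × 8.029 = 1647 ⇒ N = 205.1 N.
ΣFx = 0 ⇒ f = N_wall = 205.1 N. ΣFy = 0 ⇒ N_floor = 949.6 N.
μ_min = f / N_floor = 205.1 / 949.6 = 0.216.

μ_min ≈ 0.216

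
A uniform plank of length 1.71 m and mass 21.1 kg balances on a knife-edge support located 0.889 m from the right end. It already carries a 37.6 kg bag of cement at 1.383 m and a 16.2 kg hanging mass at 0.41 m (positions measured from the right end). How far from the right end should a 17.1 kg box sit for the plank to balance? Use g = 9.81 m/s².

x ≈ 0.299 m from the right end

Choose the knife-edge support (at 0.889 m from the right end) as the axis so the support reaction has zero arm there.
Beam weight: 21.1 × 9.81 = 207 N down at 0.855 m → arm 0.034 m, τ = 207 × 0.034 = 7.038 N·m clockwise.
Bag of cement: 37.6 × 9.81 = 368.9 N down at 1.383 m → arm 0.494 m, τ = 368.9 × 0.494 = 182.2 N·m counterclockwise.
Hanging mass: 16.2 × 9.81 = 158.9 N down at 0.41 m → arm 0.479 m, τ = 158.9 × 0.479 = 76.11 N·m clockwise.
Net moment of existing loads = 99.05 N·m counterclockwise.
The box weighs 17.1 × 9.81 = 167.8 N and must supply an equal clockwise moment, so its lever arm about the knife-edge support is 99.05 / 167.8 = 0.59 m.
That puts it at 0.889 − 0.59 = 0.299 m from the right end.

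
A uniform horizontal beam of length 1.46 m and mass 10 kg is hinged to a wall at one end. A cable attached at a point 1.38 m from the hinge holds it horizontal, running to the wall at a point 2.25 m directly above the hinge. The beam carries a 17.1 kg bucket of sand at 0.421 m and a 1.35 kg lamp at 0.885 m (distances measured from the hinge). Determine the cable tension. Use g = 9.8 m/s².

T ≈ 131 N

About the hinge:
Beam weight: 10 × 9.8 = 98 N down at 0.73 m → arm 0.73 m, τ = 98 × 0.73 = 71.54 N·m clockwise.
Bucket of sand: 17.1 × 9.8 = 167.6 N down at 0.421 m → arm 0.421 m, τ = 167.6 × 0.421 = 70.56 N·m clockwise.
Lamp: 1.35 × 9.8 = 13.23 N down at 0.885 m → arm 0.885 m, τ = 13.23 × 0.885 = 11.71 N·m clockwise.
Total clockwise load moment = 153.8 N·m.
The cable tension T acts at 1.38 m; only its component perpendicular to the beam, T sinθ, produces torque. sinθ = h/√(h²+d²) = 2.25/√(2.25²+1.38²) = 0.8524.
Στ = 0 ⇒ T × 1.38 × 0.8524 = 153.8 ⇒ T = 153.8 / 1.176 = 131 N.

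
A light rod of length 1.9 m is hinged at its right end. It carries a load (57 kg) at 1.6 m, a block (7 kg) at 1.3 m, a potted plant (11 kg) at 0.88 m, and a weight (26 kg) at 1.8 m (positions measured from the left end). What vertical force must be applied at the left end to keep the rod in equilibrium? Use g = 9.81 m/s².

F ≈ 181 N

Taking torques about the right end:
Load: 57 × 9.81 = 559.2 N down at 1.6 m → arm 0.3 m, τ = 559.2 × 0.3 = 167.8 N·m counterclockwise.
Block: 7 × 9.81 = 68.67 N down at 1.3 m → arm 0.6 m, τ = 68.67 × 0.6 = 41.2 N·m counterclockwise.
Potted plant: 11 × 9.81 = 107.9 N down at 0.88 m → arm 1.02 m, τ = 107.9 × 1.02 = 110.1 N·m counterclockwise.
Weight: 26 × 9.81 = 255.1 N down at 1.8 m → arm 0.1 m, τ = 255.1 × 0.1 = 25.51 N·m counterclockwise.
Net moment of the loads = 344.6 N·m counterclockwise.
The upward force F acts at the left end, arm 1.9 m, giving F × 1.9 clockwise.
For rotational equilibrium, F × 1.9 = 344.6, so F = 344.6 / 1.9 = 181 N.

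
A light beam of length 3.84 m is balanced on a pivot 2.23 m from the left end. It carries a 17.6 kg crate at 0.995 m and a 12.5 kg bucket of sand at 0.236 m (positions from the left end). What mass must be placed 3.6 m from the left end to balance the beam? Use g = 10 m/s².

m ≈ 34.1 kg

About the pivot (at 2.23 m from the left end):
Crate: 17.6 × 10 = 176 N down at 0.995 m → arm 1.235 m, τ = 176 × 1.235 = 217.4 N·m counterclockwise.
Bucket of sand: 12.5 × 10 = 125 N down at 0.236 m → arm 1.994 m, τ = 125 × 1.994 = 249.2 N·m counterclockwise.
Net moment of known loads = 466.6 N·m counterclockwise.
An unknown mass m at 3.6 m has arm 1.37 m; its moment is m·g·1.37 clockwise.
Setting net torque to zero: m × 10 × 1.37 = 466.6 → m = 466.6 / (10 × 1.37) = 34.1 kg.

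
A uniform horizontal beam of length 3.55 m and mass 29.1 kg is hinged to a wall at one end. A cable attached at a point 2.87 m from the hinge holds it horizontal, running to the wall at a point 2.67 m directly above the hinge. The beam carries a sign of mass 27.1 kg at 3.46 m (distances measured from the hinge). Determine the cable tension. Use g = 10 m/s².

Choose the hinge as the axis so the unknown hinge reaction has zero arm there.
Beam weight: 29.1 × 10 = 291 N down at 1.775 m → arm 1.775 m, τ = 291 × 1.775 = 516.5 N·m clockwise.
Sign: 27.1 × 10 = 271 N down at 3.46 m → arm 3.46 m, τ = 271 × 3.46 = 937.7 N·m clockwise.
Total clockwise load moment = 1454 N·m.
The cable tension T acts at 2.87 m; only its component perpendicular to the beam, T sinθ, produces torque. sinθ = h/√(h²+d²) = 2.67/√(2.67²+2.87²) = 0.6811.
Στ = 0 ⇒ T × 2.87 × 0.6811 = 1454 ⇒ T = 1454 / 1.955 = 744 N.

T ≈ 744 N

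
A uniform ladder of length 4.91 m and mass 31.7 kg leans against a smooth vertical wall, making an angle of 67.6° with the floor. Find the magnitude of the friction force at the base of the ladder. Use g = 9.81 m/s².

Take moments about the foot of the ladder.
Ladder weight 31.7×9.81 = 311 N acts at 2.455 m along the ladder; its horizontal arm is 2.455·cos67.6° = 0.9355 m → τ = 290.9 N·m clockwise.
Wall normal N acts horizontally at the top; its moment arm is the height L sinθ = 4.91·sin67.6° = 4.54 m, counterclockwise.
Στ = 0 ⇒ N × 4.54 = 290.9 ⇒ N = 64.1 N.
ΣFx = 0: friction at the foot balances the wall's push, so f = N_wall = 64.1 N.

f ≈ 64.1 N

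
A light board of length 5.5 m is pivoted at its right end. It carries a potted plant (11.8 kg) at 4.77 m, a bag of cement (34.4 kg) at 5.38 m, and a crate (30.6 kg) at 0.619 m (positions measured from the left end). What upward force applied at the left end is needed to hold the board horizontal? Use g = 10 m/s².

F ≈ 295 N

Taking torques about the right end:
Potted plant: 11.8 × 10 = 118 N down at 4.77 m → arm 0.73 m, τ = 118 × 0.73 = 86.14 N·m counterclockwise.
Bag of cement: 34.4 × 10 = 344 N down at 5.38 m → arm 0.12 m, τ = 344 × 0.12 = 41.28 N·m counterclockwise.
Crate: 30.6 × 10 = 306 N down at 0.619 m → arm 4.881 m, τ = 306 × 4.881 = 1494 N·m counterclockwise.
Net moment of the loads = 1621 N·m counterclockwise.
The upward force F acts at the left end, arm 5.5 m, giving F × 5.5 clockwise.
Balancing moments: F × 5.5 = 1621, giving F = 1621 / 5.5 = 295 N.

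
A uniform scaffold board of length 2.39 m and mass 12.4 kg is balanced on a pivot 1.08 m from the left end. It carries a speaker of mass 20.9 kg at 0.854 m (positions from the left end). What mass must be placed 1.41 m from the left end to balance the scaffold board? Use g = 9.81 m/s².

Sum moments about the pivot (at 1.08 m from the left end) (the support reaction has zero arm there).
Beam weight: 12.4 × 9.81 = 121.6 N down at 1.195 m → arm 0.115 m, τ = 121.6 × 0.115 = 13.98 N·m clockwise.
Speaker: 20.9 × 9.81 = 205 N down at 0.854 m → arm 0.226 m, τ = 205 × 0.226 = 46.33 N·m counterclockwise.
Net moment of known loads = 32.35 N·m counterclockwise.
An unknown mass m at 1.41 m has arm 0.33 m; its moment is m·g·0.33 clockwise.
Balancing moments: m × 9.81 × 0.33 = 32.35, giving m = 32.35 / (9.81 × 0.33) = 9.99 kg.

m ≈ 9.99 kg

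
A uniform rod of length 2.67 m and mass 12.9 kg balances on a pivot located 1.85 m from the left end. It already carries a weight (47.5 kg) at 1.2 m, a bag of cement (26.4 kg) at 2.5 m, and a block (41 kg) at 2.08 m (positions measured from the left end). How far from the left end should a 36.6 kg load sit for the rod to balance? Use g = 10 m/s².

x ≈ 2.15 m from the left end

About the pivot (at 1.85 m from the left end):
Beam weight: 12.9 × 10 = 129 N down at 1.335 m → arm 0.515 m, τ = 129 × 0.515 = 66.44 N·m counterclockwise.
Weight: 47.5 × 10 = 475 N down at 1.2 m → arm 0.65 m, τ = 475 × 0.65 = 308.8 N·m counterclockwise.
Bag of cement: 26.4 × 10 = 264 N down at 2.5 m → arm 0.65 m, τ = 264 × 0.65 = 171.6 N·m clockwise.
Block: 41 × 10 = 410 N down at 2.08 m → arm 0.23 m, τ = 410 × 0.23 = 94.3 N·m clockwise.
Net moment of existing loads = 109.3 N·m counterclockwise.
The load weighs 36.6 × 10 = 366 N and must supply an equal clockwise moment, so its lever arm about the pivot is 109.3 / 366 = 0.299 m.
That puts it at 1.85 + 0.299 = 2.15 m from the left end.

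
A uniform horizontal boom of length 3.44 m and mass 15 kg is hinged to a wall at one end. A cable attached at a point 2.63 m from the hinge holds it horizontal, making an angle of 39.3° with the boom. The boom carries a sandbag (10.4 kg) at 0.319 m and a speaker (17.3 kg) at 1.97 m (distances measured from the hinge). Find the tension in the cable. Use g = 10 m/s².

T ≈ 379 N

About the hinge:
Beam weight: 15 × 10 = 150 N down at 1.72 m → arm 1.72 m, τ = 150 × 1.72 = 258 N·m clockwise.
Sandbag: 10.4 × 10 = 104 N down at 0.319 m → arm 0.319 m, τ = 104 × 0.319 = 33.18 N·m clockwise.
Speaker: 17.3 × 10 = 173 N down at 1.97 m → arm 1.97 m, τ = 173 × 1.97 = 340.8 N·m clockwise.
Total clockwise load moment = 632 N·m.
The cable tension T acts at 2.63 m; only its component perpendicular to the boom, T sinθ, produces torque. sin 39.3° = 0.6334.
Balancing moments: T × 2.63 × 0.6334 = 632, giving T = 632 / 1.666 = 379 N.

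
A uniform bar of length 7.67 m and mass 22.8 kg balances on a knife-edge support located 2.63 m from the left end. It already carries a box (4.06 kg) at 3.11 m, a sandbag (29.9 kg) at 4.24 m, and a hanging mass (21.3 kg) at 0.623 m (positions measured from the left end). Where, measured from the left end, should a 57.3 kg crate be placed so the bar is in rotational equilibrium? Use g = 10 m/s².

Take moments about the knife-edge support (at 2.63 m from the left end).
Beam weight: 22.8 × 10 = 228 N down at 3.835 m → arm 1.205 m, τ = 228 × 1.205 = 274.7 N·m clockwise.
Box: 4.06 × 10 = 40.6 N down at 3.11 m → arm 0.48 m, τ = 40.6 × 0.48 = 19.49 N·m clockwise.
Sandbag: 29.9 × 10 = 299 N down at 4.24 m → arm 1.61 m, τ = 299 × 1.61 = 481.4 N·m clockwise.
Hanging mass: 21.3 × 10 = 213 N down at 0.623 m → arm 2.007 m, τ = 213 × 2.007 = 427.5 N·m counterclockwise.
Net moment of existing loads = 348.1 N·m clockwise.
The crate weighs 57.3 × 10 = 573 N and must supply an equal counterclockwise moment, so its lever arm about the knife-edge support is 348.1 / 573 = 0.608 m.
That puts it at 2.63 − 0.608 = 2.02 m from the left end.

x ≈ 2.02 m from the left end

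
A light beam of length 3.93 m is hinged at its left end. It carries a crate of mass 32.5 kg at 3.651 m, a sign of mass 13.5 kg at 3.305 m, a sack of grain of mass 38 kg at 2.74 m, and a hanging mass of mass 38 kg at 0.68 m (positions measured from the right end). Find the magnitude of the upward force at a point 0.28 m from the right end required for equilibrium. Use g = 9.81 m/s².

Choose the left end as the axis so the unknown pivot reaction has zero arm there.
Crate: 32.5 × 9.81 = 318.8 N down at 3.651 m → arm 0.279 m, τ = 318.8 × 0.279 = 88.95 N·m clockwise.
Sign: 13.5 × 9.81 = 132.4 N down at 3.305 m → arm 0.625 m, τ = 132.4 × 0.625 = 82.75 N·m clockwise.
Sack of grain: 38 × 9.81 = 372.8 N down at 2.74 m → arm 1.19 m, τ = 372.8 × 1.19 = 443.6 N·m clockwise.
Hanging mass: 38 × 9.81 = 372.8 N down at 0.68 m → arm 3.25 m, τ = 372.8 × 3.25 = 1212 N·m clockwise.
Net moment of the loads = 1827 N·m clockwise.
The upward force F acts at a point 0.28 m from the right end, arm 3.65 m, giving F × 3.65 counterclockwise.
Balancing moments: F × 3.65 = 1827, giving F = 1827 / 3.65 = 501 N.

F ≈ 501 N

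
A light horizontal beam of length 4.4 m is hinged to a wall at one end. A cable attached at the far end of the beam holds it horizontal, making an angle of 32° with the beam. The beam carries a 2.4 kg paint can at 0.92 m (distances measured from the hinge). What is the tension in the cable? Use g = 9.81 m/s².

T ≈ 9.29 N

About the hinge:
Paint can: 2.4 × 9.81 = 23.54 N down at 0.92 m → arm 0.92 m, τ = 23.54 × 0.92 = 21.66 N·m clockwise.
Total clockwise load moment = 21.66 N·m.
The cable tension T acts at 4.4 m; only its component perpendicular to the beam, T sinθ, produces torque. sin 32° = 0.5299.
Balancing moments: T × 4.4 × 0.5299 = 21.66, giving T = 21.66 / 2.332 = 9.29 N.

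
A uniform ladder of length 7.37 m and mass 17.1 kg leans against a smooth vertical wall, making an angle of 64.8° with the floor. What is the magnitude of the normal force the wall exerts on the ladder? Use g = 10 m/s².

Choose the foot of the ladder as the axis so the floor normal and friction both act there and drop out.
Ladder weight 17.1×10 = 171 N acts at 3.685 m along the ladder; its horizontal arm is 3.685·cos64.8° = 1.569 m → τ = 268.3 N·m clockwise.
Wall normal N acts horizontally at the top; its moment arm is the height L sinθ = 7.37·sin64.8° = 6.669 m, counterclockwise.
For rotational equilibrium, N × 6.669 = 268.3, so N = 40.2 N.

N_wall ≈ 40.2 N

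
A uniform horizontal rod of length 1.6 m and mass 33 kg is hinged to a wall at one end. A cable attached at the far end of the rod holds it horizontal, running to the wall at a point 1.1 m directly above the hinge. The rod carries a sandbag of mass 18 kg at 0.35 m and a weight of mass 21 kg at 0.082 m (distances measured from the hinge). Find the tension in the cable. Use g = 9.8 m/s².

T ≈ 372 N

Sum moments about the hinge (the unknown hinge reaction has zero arm there).
Beam weight: 33 × 9.8 = 323.4 N down at 0.8 m → arm 0.8 m, τ = 323.4 × 0.8 = 258.7 N·m clockwise.
Sandbag: 18 × 9.8 = 176.4 N down at 0.35 m → arm 0.35 m, τ = 176.4 × 0.35 = 61.74 N·m clockwise.
Weight: 21 × 9.8 = 205.8 N down at 0.082 m → arm 0.082 m, τ = 205.8 × 0.082 = 16.88 N·m clockwise.
Total clockwise load moment = 337.3 N·m.
The cable tension T acts at 1.6 m; only its component perpendicular to the rod, T sinθ, produces torque. sinθ = h/√(h²+d²) = 1.1/√(1.1²+1.6²) = 0.5665.
Balancing moments: T × 1.6 × 0.5665 = 337.3, giving T = 337.3 / 0.9064 = 372 N.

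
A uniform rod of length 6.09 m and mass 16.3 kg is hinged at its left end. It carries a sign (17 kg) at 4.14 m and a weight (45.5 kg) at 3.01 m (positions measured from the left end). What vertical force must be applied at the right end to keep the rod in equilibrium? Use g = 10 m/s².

F ≈ 422 N

Taking torques about the left end:
Beam weight: 16.3 × 10 = 163 N down at 3.045 m → arm 3.045 m, τ = 163 × 3.045 = 496.3 N·m clockwise.
Sign: 17 × 10 = 170 N down at 4.14 m → arm 4.14 m, τ = 170 × 4.14 = 703.8 N·m clockwise.
Weight: 45.5 × 10 = 455 N down at 3.01 m → arm 3.01 m, τ = 455 × 3.01 = 1370 N·m clockwise.
Net moment of the loads = 2570 N·m clockwise.
The upward force F acts at the right end, arm 6.09 m, giving F × 6.09 counterclockwise.
Balancing moments: F × 6.09 = 2570, giving F = 2570 / 6.09 = 422 N.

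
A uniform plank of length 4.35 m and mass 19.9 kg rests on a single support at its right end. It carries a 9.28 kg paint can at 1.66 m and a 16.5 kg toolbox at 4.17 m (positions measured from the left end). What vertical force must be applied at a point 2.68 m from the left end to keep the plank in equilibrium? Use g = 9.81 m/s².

F ≈ 418 N

Take moments about the right end.
Beam weight: 19.9 × 9.81 = 195.2 N down at 2.175 m → arm 2.175 m, τ = 195.2 × 2.175 = 424.6 N·m counterclockwise.
Paint can: 9.28 × 9.81 = 91.04 N down at 1.66 m → arm 2.69 m, τ = 91.04 × 2.69 = 244.9 N·m counterclockwise.
Toolbox: 16.5 × 9.81 = 161.9 N down at 4.17 m → arm 0.18 m, τ = 161.9 × 0.18 = 29.14 N·m counterclockwise.
Net moment of the loads = 698.6 N·m counterclockwise.
The upward force F acts at a point 2.68 m from the left end, arm 1.67 m, giving F × 1.67 clockwise.
Setting net torque to zero: F × 1.67 = 698.6 → F = 698.6 / 1.67 = 418 N.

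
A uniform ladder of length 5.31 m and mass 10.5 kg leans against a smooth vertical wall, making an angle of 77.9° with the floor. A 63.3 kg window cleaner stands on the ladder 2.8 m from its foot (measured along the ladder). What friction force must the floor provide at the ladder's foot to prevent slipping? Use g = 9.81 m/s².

f ≈ 81.2 N

About the foot of the ladder:
Ladder weight 10.5×9.81 = 103 N acts at 2.655 m along the ladder; its horizontal arm is 2.655·cos77.9° = 0.5565 m → τ = 57.32 N·m clockwise.
Window cleaner: 63.3×9.81 = 621 N at 2.8 m → arm 0.5869 m → τ = 364.5 N·m clockwise.
Wall normal N acts horizontally at the top; its moment arm is the height L sinθ = 5.31·sin77.9° = 5.192 m, counterclockwise.
For rotational equilibrium, N × 5.192 = 421.8, so N = 81.2 N.
ΣFx = 0: friction at the foot balances the wall's push, so f = N_wall = 81.2 N.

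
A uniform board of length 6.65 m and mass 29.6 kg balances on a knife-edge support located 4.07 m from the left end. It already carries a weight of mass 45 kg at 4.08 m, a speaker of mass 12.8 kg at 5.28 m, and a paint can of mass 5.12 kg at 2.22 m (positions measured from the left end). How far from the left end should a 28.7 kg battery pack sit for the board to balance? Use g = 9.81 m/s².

x ≈ 4.61 m from the left end

Sum moments about the knife-edge support (at 4.07 m from the left end) (the support reaction has zero arm there).
Beam weight: 29.6 × 9.81 = 290.4 N down at 3.325 m → arm 0.745 m, τ = 290.4 × 0.745 = 216.3 N·m counterclockwise.
Weight: 45 × 9.81 = 441.5 N down at 4.08 m → arm 0.01 m, τ = 441.5 × 0.01 = 4.415 N·m clockwise.
Speaker: 12.8 × 9.81 = 125.6 N down at 5.28 m → arm 1.21 m, τ = 125.6 × 1.21 = 152 N·m clockwise.
Paint can: 5.12 × 9.81 = 50.23 N down at 2.22 m → arm 1.85 m, τ = 50.23 × 1.85 = 92.93 N·m counterclockwise.
Net moment of existing loads = 152.8 N·m counterclockwise.
The battery pack weighs 28.7 × 9.81 = 281.5 N and must supply an equal clockwise moment, so its lever arm about the knife-edge support is 152.8 / 281.5 = 0.543 m.
That puts it at 4.07 + 0.543 = 4.61 m from the left end.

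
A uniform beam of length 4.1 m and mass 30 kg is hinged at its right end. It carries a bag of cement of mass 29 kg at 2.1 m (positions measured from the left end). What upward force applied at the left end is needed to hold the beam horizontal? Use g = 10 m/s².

F ≈ 291 N

Choose the right end as the axis so the unknown pivot reaction has zero arm there.
Beam weight: 30 × 10 = 300 N down at 2.05 m → arm 2.05 m, τ = 300 × 2.05 = 615 N·m counterclockwise.
Bag of cement: 29 × 10 = 290 N down at 2.1 m → arm 2 m, τ = 290 × 2 = 580 N·m counterclockwise.
Net moment of the loads = 1195 N·m counterclockwise.
The upward force F acts at the left end, arm 4.1 m, giving F × 4.1 clockwise.
Setting net torque to zero: F × 4.1 = 1195 → F = 1195 / 4.1 = 291 N.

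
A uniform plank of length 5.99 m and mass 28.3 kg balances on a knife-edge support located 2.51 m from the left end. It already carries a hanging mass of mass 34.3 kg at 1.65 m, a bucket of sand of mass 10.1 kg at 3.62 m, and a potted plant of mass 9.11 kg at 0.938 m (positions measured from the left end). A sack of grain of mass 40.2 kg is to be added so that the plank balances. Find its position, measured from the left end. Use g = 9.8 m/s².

About the knife-edge support (at 2.51 m from the left end):
Beam weight: 28.3 × 9.8 = 277.3 N down at 2.995 m → arm 0.485 m, τ = 277.3 × 0.485 = 134.5 N·m clockwise.
Hanging mass: 34.3 × 9.8 = 336.1 N down at 1.65 m → arm 0.86 m, τ = 336.1 × 0.86 = 289 N·m counterclockwise.
Bucket of sand: 10.1 × 9.8 = 98.98 N down at 3.62 m → arm 1.11 m, τ = 98.98 × 1.11 = 109.9 N·m clockwise.
Potted plant: 9.11 × 9.8 = 89.28 N down at 0.938 m → arm 1.572 m, τ = 89.28 × 1.572 = 140.3 N·m counterclockwise.
Net moment of existing loads = 184.9 N·m counterclockwise.
The sack of grain weighs 40.2 × 9.8 = 394 N and must supply an equal clockwise moment, so its lever arm about the knife-edge support is 184.9 / 394 = 0.469 m.
That puts it at 2.51 + 0.469 = 2.98 m from the left end.

x ≈ 2.98 m from the left end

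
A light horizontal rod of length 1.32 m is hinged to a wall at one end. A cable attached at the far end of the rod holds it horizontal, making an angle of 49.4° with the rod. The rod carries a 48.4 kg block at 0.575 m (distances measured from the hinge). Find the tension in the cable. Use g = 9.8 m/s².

T ≈ 272 N

Take moments about the hinge.
Block: 48.4 × 9.8 = 474.3 N down at 0.575 m → arm 0.575 m, τ = 474.3 × 0.575 = 272.7 N·m clockwise.
Total clockwise load moment = 272.7 N·m.
The cable tension T acts at 1.32 m; only its component perpendicular to the rod, T sinθ, produces torque. sin 49.4° = 0.7593.
Setting net torque to zero: T × 1.32 × 0.7593 = 272.7 → T = 272.7 / 1.002 = 272 N.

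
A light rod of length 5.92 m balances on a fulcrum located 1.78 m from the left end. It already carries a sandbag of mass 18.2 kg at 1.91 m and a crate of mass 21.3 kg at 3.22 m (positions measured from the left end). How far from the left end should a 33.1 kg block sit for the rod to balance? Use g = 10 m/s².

x ≈ 0.782 m from the left end

Take moments about the fulcrum (at 1.78 m from the left end).
Sandbag: 18.2 × 10 = 182 N down at 1.91 m → arm 0.13 m, τ = 182 × 0.13 = 23.66 N·m clockwise.
Crate: 21.3 × 10 = 213 N down at 3.22 m → arm 1.44 m, τ = 213 × 1.44 = 306.7 N·m clockwise.
Net moment of existing loads = 330.4 N·m clockwise.
The block weighs 33.1 × 10 = 331 N and must supply an equal counterclockwise moment, so its lever arm about the fulcrum is 330.4 / 331 = 0.998 m.
That puts it at 1.78 − 0.998 = 0.782 m from the left end.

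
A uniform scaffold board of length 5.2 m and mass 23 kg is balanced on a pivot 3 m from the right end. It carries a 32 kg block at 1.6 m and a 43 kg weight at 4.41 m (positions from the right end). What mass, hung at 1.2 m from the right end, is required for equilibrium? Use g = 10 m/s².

Taking torques about the pivot (at 3 m from the right end):
Beam weight: 23 × 10 = 230 N down at 2.6 m → arm 0.4 m, τ = 230 × 0.4 = 92 N·m clockwise.
Block: 32 × 10 = 320 N down at 1.6 m → arm 1.4 m, τ = 320 × 1.4 = 448 N·m clockwise.
Weight: 43 × 10 = 430 N down at 4.41 m → arm 1.41 m, τ = 430 × 1.41 = 606.3 N·m counterclockwise.
Net moment of known loads = 66.3 N·m counterclockwise.
An unknown mass m at 1.2 m has arm 1.8 m; its moment is m·g·1.8 clockwise.
Στ = 0 ⇒ m × 10 × 1.8 = 66.3 ⇒ m = 66.3 / (10 × 1.8) = 3.68 kg.

m ≈ 3.68 kg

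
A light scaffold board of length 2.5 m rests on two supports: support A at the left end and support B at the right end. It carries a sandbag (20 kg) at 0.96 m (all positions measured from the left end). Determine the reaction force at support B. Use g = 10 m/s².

Sum moments about support A (its reaction then has zero moment arm).
Sandbag: 20 × 10 = 200 N down at 0.96 m → arm 0.96 m, τ = 200 × 0.96 = 192 N·m clockwise.
Net load moment about support A = 192 N·m clockwise.
Reaction R at support B is upward at 2.5 m, arm 2.5 m → moment R × 2.5 counterclockwise.
For rotational equilibrium, R × 2.5 = 192, so R = 76.8 N.

R_B ≈ 76.8 N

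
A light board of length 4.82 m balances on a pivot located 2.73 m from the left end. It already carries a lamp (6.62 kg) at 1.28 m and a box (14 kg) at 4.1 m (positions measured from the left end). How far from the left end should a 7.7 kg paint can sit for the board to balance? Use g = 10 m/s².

x ≈ 1.49 m from the left end

Sum moments about the pivot (at 2.73 m from the left end) (the support reaction has zero arm there).
Lamp: 6.62 × 10 = 66.2 N down at 1.28 m → arm 1.45 m, τ = 66.2 × 1.45 = 95.99 N·m counterclockwise.
Box: 14 × 10 = 140 N down at 4.1 m → arm 1.37 m, τ = 140 × 1.37 = 191.8 N·m clockwise.
Net moment of existing loads = 95.81 N·m clockwise.
The paint can weighs 7.7 × 10 = 77 N and must supply an equal counterclockwise moment, so its lever arm about the pivot is 95.81 / 77 = 1.24 m.
That puts it at 2.73 − 1.24 = 1.49 m from the left end.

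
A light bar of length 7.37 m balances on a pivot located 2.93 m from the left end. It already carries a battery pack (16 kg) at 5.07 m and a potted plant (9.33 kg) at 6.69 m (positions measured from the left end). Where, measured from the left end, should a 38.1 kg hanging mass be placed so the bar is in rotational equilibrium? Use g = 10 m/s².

x ≈ 1.11 m from the left end

Take moments about the pivot (at 2.93 m from the left end).
Battery pack: 16 × 10 = 160 N down at 5.07 m → arm 2.14 m, τ = 160 × 2.14 = 342.4 N·m clockwise.
Potted plant: 9.33 × 10 = 93.3 N down at 6.69 m → arm 3.76 m, τ = 93.3 × 3.76 = 350.8 N·m clockwise.
Net moment of existing loads = 693.2 N·m clockwise.
The hanging mass weighs 38.1 × 10 = 381 N and must supply an equal counterclockwise moment, so its lever arm about the pivot is 693.2 / 381 = 1.82 m.
That puts it at 2.93 − 1.82 = 1.11 m from the left end.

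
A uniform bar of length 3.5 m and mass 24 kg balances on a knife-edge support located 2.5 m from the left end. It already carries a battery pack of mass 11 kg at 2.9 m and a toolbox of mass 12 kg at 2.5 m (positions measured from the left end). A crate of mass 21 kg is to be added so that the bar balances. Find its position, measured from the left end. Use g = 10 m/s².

Take moments about the knife-edge support (at 2.5 m from the left end).
Beam weight: 24 × 10 = 240 N down at 1.75 m → arm 0.75 m, τ = 240 × 0.75 = 180 N·m counterclockwise.
Battery pack: 11 × 10 = 110 N down at 2.9 m → arm 0.4 m, τ = 110 × 0.4 = 44 N·m clockwise.
Toolbox: acts at the knife-edge support, moment arm 0 → no torque.
Net moment of existing loads = 136 N·m counterclockwise.
The crate weighs 21 × 10 = 210 N and must supply an equal clockwise moment, so its lever arm about the knife-edge support is 136 / 210 = 0.648 m.
That puts it at 2.5 + 0.648 = 3.15 m from the left end.

x ≈ 3.15 m from the left end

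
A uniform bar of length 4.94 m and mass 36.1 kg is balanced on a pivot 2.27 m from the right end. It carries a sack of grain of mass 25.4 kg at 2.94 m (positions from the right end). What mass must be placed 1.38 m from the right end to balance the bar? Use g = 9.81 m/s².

m ≈ 27.2 kg

Taking torques about the pivot (at 2.27 m from the right end):
Beam weight: 36.1 × 9.81 = 354.1 N down at 2.47 m → arm 0.2 m, τ = 354.1 × 0.2 = 70.82 N·m counterclockwise.
Sack of grain: 25.4 × 9.81 = 249.2 N down at 2.94 m → arm 0.67 m, τ = 249.2 × 0.67 = 167 N·m counterclockwise.
Net moment of known loads = 237.8 N·m counterclockwise.
An unknown mass m at 1.38 m has arm 0.89 m; its moment is m·g·0.89 clockwise.
For rotational equilibrium, m × 9.81 × 0.89 = 237.8, so m = 237.8 / (9.81 × 0.89) = 27.2 kg.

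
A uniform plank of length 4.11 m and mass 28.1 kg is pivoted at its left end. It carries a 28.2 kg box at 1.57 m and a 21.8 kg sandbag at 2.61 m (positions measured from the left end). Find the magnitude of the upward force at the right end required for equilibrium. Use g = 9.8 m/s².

F ≈ 379 N

Taking torques about the left end:
Beam weight: 28.1 × 9.8 = 275.4 N down at 2.055 m → arm 2.055 m, τ = 275.4 × 2.055 = 565.9 N·m clockwise.
Box: 28.2 × 9.8 = 276.4 N down at 1.57 m → arm 1.57 m, τ = 276.4 × 1.57 = 433.9 N·m clockwise.
Sandbag: 21.8 × 9.8 = 213.6 N down at 2.61 m → arm 2.61 m, τ = 213.6 × 2.61 = 557.5 N·m clockwise.
Net moment of the loads = 1557 N·m clockwise.
The upward force F acts at the right end, arm 4.11 m, giving F × 4.11 counterclockwise.
Balancing moments: F × 4.11 = 1557, giving F = 1557 / 4.11 = 379 N.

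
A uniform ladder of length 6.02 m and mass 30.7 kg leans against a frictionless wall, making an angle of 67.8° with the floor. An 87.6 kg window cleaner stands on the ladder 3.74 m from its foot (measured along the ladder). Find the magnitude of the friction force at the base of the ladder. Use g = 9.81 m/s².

f ≈ 279 N

About the foot of the ladder:
Ladder weight 30.7×9.81 = 301.2 N acts at 3.01 m along the ladder; its horizontal arm is 3.01·cos67.8° = 1.137 m → τ = 342.5 N·m clockwise.
Window cleaner: 87.6×9.81 = 859.4 N at 3.74 m → arm 1.413 m → τ = 1214 N·m clockwise.
Wall normal N acts horizontally at the top; its moment arm is the height L sinθ = 6.02·sin67.8° = 5.574 m, counterclockwise.
Balancing moments: N × 5.574 = 1556, giving N = 279 N.
ΣFx = 0: friction at the foot balances the wall's push, so f = N_wall = 279 N.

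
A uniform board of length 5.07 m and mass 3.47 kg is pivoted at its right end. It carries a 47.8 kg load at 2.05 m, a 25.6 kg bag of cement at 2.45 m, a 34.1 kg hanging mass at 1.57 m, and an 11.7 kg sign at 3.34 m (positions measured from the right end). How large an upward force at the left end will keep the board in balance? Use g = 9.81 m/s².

F ≈ 507 N

About the right end:
Beam weight: 3.47 × 9.81 = 34.04 N down at 2.535 m → arm 2.535 m, τ = 34.04 × 2.535 = 86.29 N·m counterclockwise.
Load: 47.8 × 9.81 = 468.9 N down at 2.05 m → arm 2.05 m, τ = 468.9 × 2.05 = 961.2 N·m counterclockwise.
Bag of cement: 25.6 × 9.81 = 251.1 N down at 2.45 m → arm 2.45 m, τ = 251.1 × 2.45 = 615.2 N·m counterclockwise.
Hanging mass: 34.1 × 9.81 = 334.5 N down at 1.57 m → arm 1.57 m, τ = 334.5 × 1.57 = 525.2 N·m counterclockwise.
Sign: 11.7 × 9.81 = 114.8 N down at 3.34 m → arm 3.34 m, τ = 114.8 × 3.34 = 383.4 N·m counterclockwise.
Net moment of the loads = 2571 N·m counterclockwise.
The upward force F acts at the left end, arm 5.07 m, giving F × 5.07 clockwise.
For rotational equilibrium, F × 5.07 = 2571, so F = 2571 / 5.07 = 507 N.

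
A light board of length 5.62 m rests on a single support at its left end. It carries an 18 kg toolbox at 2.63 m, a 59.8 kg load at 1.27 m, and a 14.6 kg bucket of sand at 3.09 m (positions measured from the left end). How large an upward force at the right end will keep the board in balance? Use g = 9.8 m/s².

About the left end:
Toolbox: 18 × 9.8 = 176.4 N down at 2.63 m → arm 2.63 m, τ = 176.4 × 2.63 = 463.9 N·m clockwise.
Load: 59.8 × 9.8 = 586 N down at 1.27 m → arm 1.27 m, τ = 586 × 1.27 = 744.2 N·m clockwise.
Bucket of sand: 14.6 × 9.8 = 143.1 N down at 3.09 m → arm 3.09 m, τ = 143.1 × 3.09 = 442.2 N·m clockwise.
Net moment of the loads = 1650 N·m clockwise.
The upward force F acts at the right end, arm 5.62 m, giving F × 5.62 counterclockwise.
Setting net torque to zero: F × 5.62 = 1650 → F = 1650 / 5.62 = 294 N.

F ≈ 294 N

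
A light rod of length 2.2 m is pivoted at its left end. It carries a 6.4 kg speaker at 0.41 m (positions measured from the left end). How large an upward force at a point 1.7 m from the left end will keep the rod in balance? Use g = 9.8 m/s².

F ≈ 15.1 N

Take moments about the left end.
Speaker: 6.4 × 9.8 = 62.72 N down at 0.41 m → arm 0.41 m, τ = 62.72 × 0.41 = 25.72 N·m clockwise.
Net moment of the loads = 25.72 N·m clockwise.
The upward force F acts at a point 1.7 m from the left end, arm 1.7 m, giving F × 1.7 counterclockwise.
Setting net torque to zero: F × 1.7 = 25.72 → F = 25.72 / 1.7 = 15.1 N.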